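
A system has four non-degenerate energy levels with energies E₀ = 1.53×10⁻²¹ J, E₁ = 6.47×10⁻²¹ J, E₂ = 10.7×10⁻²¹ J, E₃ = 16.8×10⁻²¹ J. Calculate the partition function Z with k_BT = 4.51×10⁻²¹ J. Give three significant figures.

Eᵢ/kT = 0.33925, 1.4346, 2.3725, 3.7251.
Z = Σ e^(−Eᵢ/kT) = e^(−0.33925) + e^(−1.4346) + e^(−2.3725) + e^(−3.7251) = 0.71230 + 0.23821 + 0.093247 + 0.024111 = 1.0679.

Z = 1.07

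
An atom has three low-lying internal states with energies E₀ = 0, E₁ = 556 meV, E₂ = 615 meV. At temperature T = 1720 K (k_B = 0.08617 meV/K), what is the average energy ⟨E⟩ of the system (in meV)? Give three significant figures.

21.9 meV

k_BT = 0.08617 × 1720 K = 148.21 meV.
Eᵢ/kT = 0, 3.7514, 4.1495.
Z = Σ e^(−Eᵢ/kT) = e^(−0) + e^(−3.7514) + e^(−4.1495) = 1.0000 + 0.023485 + 0.015772 = 1.0393.
⟨E⟩ = Σ Eᵢ e^(−Eᵢ/kT) / Z = (0·1.0000 + 556·0.023485 + 615·0.015772) / 1.0393 = 21.9 meV.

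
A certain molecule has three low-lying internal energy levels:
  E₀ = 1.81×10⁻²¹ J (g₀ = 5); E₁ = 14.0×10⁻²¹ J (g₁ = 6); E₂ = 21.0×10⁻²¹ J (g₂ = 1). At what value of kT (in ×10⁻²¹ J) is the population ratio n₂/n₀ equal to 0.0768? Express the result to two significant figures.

20 ×10⁻²¹ J

n₂/n₀ = (g₂/g₀) exp[−(E₂−E₀)/kT] = 0.0768.
⇒ (E₂−E₀)/kT = ln((1/5)/0.0768) = ln(2.604) = 0.9570.
kT = 19.19 ×10⁻²¹ J / 0.9570 = 20 ×10⁻²¹ J.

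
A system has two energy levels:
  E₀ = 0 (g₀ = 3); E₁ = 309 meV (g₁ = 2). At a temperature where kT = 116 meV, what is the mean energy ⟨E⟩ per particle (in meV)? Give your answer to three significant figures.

Eᵢ/kT = 0, 2.6638.
Z = Σ gᵢe^(−Eᵢ/kT) = 3·e^(−0) + 2·e^(−2.6638) = 3.0000 + 0.13937 = 3.1394.
⟨E⟩ = Σ Eᵢ gᵢe^(−Eᵢ/kT) / Z = (0·3.0000 + 309·0.13937) / 3.1394 = 13.7 meV.

13.7 meV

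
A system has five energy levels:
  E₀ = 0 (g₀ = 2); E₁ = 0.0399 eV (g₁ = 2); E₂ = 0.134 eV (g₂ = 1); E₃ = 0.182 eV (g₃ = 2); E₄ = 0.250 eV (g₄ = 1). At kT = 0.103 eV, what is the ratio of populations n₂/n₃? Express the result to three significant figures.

n₂/n₃ = (g₂/g₃) exp[−(E₂−E₃)/kT] = (1/2) × exp(−(-0.048 eV)/(0.103 eV)) = (1/2) × exp(0.46602) = 0.797.

0.797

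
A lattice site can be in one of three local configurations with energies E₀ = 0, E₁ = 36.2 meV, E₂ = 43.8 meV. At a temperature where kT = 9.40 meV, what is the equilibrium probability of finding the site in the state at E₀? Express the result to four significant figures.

0.9702

Eᵢ/kT = 0, 3.85106, 4.65957.
Z = Σ e^(−Eᵢ/kT) = e^(−0) + e^(−3.85106) + e^(−4.65957) = 1.00000 + 0.0212572 + 0.00947053 = 1.03073.
P₀ = e^(−E₀/kT) / Z = 1.00000/1.03073 = 0.9702.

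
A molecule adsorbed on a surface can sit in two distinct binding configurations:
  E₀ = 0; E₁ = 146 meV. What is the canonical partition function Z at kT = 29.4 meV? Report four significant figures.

Eᵢ/kT = 0, 4.96599.
Z = Σ e^(−Eᵢ/kT) = e^(−0) + e^(−4.96599) = 1.00000 + 0.00697105 = 1.00697.

Z = 1.007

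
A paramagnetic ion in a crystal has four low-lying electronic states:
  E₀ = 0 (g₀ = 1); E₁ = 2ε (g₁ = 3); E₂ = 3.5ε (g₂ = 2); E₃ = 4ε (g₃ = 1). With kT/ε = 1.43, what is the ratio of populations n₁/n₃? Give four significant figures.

12.15

n₁/n₃ = (g₁/g₃) exp[−(E₁−E₃)/kT] = (3/1) × exp(−(-2ε)/(1.43ε)) = (3/1) × exp(1.39860) = 12.15.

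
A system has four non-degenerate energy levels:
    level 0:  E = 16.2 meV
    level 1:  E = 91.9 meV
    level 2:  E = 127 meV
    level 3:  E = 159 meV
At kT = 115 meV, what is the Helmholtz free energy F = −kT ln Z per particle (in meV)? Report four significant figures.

-73.85 meV

Eᵢ/kT = 0.140870, 0.799130, 1.10435, 1.38261.
Z = Σ e^(−Eᵢ/kT) = e^(−0.140870) + e^(−0.799130) + e^(−1.10435) + e^(−1.38261) = 0.868602 + 0.449720 + 0.331426 + 0.250923 = 1.90067.
F = −kT ln Z = −115 × ln(1.90067) = −115 × 0.642206 = -73.85 meV.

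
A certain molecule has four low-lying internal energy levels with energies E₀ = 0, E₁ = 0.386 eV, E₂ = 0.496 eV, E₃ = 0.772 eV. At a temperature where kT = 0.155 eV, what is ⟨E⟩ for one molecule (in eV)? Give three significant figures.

Eᵢ/kT = 0, 2.4903, 3.2000, 4.9806.
Z = Σ e^(−Eᵢ/kT) = e^(−0) + e^(−2.4903) + e^(−3.2000) + e^(−4.9806) = 1.0000 + 0.082885 + 0.040762 + 0.0068699 = 1.1305.
⟨E⟩ = Σ Eᵢ e^(−Eᵢ/kT) / Z = (0·1.0000 + 0.386·0.082885 + 0.496·0.040762 + 0.772·0.0068699) / 1.1305 = 0.0509 eV.

0.0509 eV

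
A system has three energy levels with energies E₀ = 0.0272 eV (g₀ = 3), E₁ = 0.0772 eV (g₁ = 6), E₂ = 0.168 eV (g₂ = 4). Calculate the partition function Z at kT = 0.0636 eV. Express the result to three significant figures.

Eᵢ/kT = 0.42767, 1.2138, 2.6415.
Z = Σ gᵢe^(−Eᵢ/kT) = 3·e^(−0.42767) + 6·e^(−1.2138) + 4·e^(−2.6415) = 1.9561 + 1.7824 + 0.28502 = 4.0235.

Z = 4.02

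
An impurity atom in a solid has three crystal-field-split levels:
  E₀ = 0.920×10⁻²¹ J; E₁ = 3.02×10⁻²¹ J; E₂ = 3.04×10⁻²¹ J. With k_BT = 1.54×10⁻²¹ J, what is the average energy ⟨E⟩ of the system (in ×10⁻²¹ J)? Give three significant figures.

Eᵢ/kT = 0.59740, 1.9610, 1.9740.
Z = Σ e^(−Eᵢ/kT) = e^(−0.59740) + e^(−1.9610) + e^(−1.9740) = 0.55024 + 0.14072 + 0.13890 = 0.82986.
⟨E⟩ = Σ Eᵢ e^(−Eᵢ/kT) / Z = (0.920·0.55024 + 3.02·0.14072 + 3.04·0.13890) / 0.82986 = 1.63 ×10⁻²¹ J.

1.63 ×10⁻²¹ J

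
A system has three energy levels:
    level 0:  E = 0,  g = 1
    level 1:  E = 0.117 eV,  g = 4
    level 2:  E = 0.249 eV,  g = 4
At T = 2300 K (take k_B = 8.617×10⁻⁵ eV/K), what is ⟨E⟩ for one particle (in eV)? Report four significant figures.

0.1246 eV

k_BT = 8.617×10⁻⁵ × 2300 K = 0.198191 eV.
Eᵢ/kT = 0, 0.590340, 1.25636.
Z = Σ gᵢe^(−Eᵢ/kT) = 1·e^(−0) + 4·e^(−0.590340) + 4·e^(−1.25636) = 1.00000 + 2.21656 + 1.13875 = 4.35531.
⟨E⟩ = Σ Eᵢ gᵢe^(−Eᵢ/kT) / Z = (0·1.00000 + 0.117·2.21656 + 0.249·1.13875) / 4.35531 = 0.1246 eV.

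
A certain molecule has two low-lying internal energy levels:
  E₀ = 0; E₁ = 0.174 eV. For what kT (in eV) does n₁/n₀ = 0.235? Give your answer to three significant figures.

n₁/n₀ = exp[−(E₁−E₀)/kT] = 0.235.
⇒ (E₁−E₀)/kT = ln(1/0.235) = ln(4.2553) = 1.4482.
kT = 0.174 eV / 1.4482 = 0.120 eV.

0.120 eV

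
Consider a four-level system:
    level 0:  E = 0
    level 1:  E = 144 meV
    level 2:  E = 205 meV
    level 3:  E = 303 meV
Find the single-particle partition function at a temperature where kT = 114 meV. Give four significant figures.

Z = 1.518

Eᵢ/kT = 0, 1.26316, 1.79825, 2.65789.
Z = Σ e^(−Eᵢ/kT) = e^(−0) + e^(−1.26316) + e^(−1.79825) + e^(−2.65789) = 1.00000 + 0.282759 + 0.165588 + 0.0700960 = 1.51844.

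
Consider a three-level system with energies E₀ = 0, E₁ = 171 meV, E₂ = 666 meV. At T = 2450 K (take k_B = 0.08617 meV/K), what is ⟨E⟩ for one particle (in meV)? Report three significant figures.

70.2 meV

k_BT = 0.08617 × 2450 K = 211.12 meV.
Eᵢ/kT = 0, 0.80997, 3.1546.
Z = Σ e^(−Eᵢ/kT) = e^(−0) + e^(−0.80997) + e^(−3.1546) = 1.0000 + 0.44487 + 0.042655 = 1.4875.
⟨E⟩ = Σ Eᵢ e^(−Eᵢ/kT) / Z = (0·1.0000 + 171·0.44487 + 666·0.042655) / 1.4875 = 70.2 meV.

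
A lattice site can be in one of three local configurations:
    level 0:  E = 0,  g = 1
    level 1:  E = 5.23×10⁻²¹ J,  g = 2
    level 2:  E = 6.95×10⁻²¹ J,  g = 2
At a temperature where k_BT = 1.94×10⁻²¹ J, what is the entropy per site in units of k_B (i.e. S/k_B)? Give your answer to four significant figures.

0.6474

Eᵢ/kT = 0, 2.69588, 3.58247.
Z = Σ gᵢe^(−Eᵢ/kT) = 1·e^(−0) + 2·e^(−2.69588) + 2·e^(−3.58247) = 1.00000 + 0.134966 + 0.0556139 = 1.19058.
⟨E⟩ = Σ EᵢPᵢ = 0.917527 ×10⁻²¹ J.
S/k_B = ln Z + ⟨E⟩/kT = ln(1.19058) + 0.917527/1.94 = 0.174441 + 0.472952 = 0.6474.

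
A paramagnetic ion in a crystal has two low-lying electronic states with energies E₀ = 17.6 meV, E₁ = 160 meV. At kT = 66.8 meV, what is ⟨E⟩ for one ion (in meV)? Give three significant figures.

32.7 meV

Eᵢ/kT = 0.26347, 2.3952.
Z = Σ e^(−Eᵢ/kT) = e^(−0.26347) + e^(−2.3952) = 0.76838 + 0.091154 = 0.85953.
⟨E⟩ = Σ Eᵢ e^(−Eᵢ/kT) / Z = (17.6·0.76838 + 160·0.091154) / 0.85953 = 32.7 meV.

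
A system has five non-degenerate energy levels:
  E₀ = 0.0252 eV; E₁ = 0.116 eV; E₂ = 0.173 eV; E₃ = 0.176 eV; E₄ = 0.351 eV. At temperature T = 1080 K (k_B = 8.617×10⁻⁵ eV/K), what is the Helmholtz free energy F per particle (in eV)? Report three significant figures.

-0.0300 eV

k_BT = 8.617×10⁻⁵ × 1080 K = 0.093064 eV.
Eᵢ/kT = 0.27078, 1.2465, 1.8589, 1.8912, 3.7716.
Z = Σ e^(−Eᵢ/kT) = e^(−0.27078) + e^(−1.2465) + e^(−1.8589) + e^(−1.8912) + e^(−3.7716) = 0.76278 + 0.28751 + 0.15584 + 0.15089 + 0.023015 = 1.3800.
F = −kT ln Z = −0.093064 × ln(1.3800) = −0.093064 × 0.32208 = -0.0300 eV.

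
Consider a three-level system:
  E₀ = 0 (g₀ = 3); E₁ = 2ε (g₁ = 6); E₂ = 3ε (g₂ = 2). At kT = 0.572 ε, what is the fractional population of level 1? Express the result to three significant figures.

0.0570

Eᵢ/kT = 0, 3.4965, 5.2448.
Z = Σ gᵢe^(−Eᵢ/kT) = 3·e^(−0) + 6·e^(−3.4965) + 2·e^(−5.2448) = 3.0000 + 0.18182 + 0.010550 = 3.1924.
P₁ = g₁ e^(−E₁/kT) / Z = 0.18182/3.1924 = 0.0570.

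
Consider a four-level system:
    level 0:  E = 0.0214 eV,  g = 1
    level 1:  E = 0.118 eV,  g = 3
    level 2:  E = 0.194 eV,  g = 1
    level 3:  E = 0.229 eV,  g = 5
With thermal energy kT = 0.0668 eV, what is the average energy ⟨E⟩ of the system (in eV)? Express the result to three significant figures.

Eᵢ/kT = 0.32036, 1.7665, 2.9042, 3.4281.
Z = Σ gᵢe^(−Eᵢ/kT) = 1·e^(−0.32036) + 3·e^(−1.7665) + 1·e^(−2.9042) + 5·e^(−3.4281) = 0.72589 + 0.51279 + 0.054793 + 0.16224 = 1.4557.
⟨E⟩ = Σ Eᵢ gᵢe^(−Eᵢ/kT) / Z = (0.0214·0.72589 + 0.118·0.51279 + 0.194·0.054793 + 0.229·0.16224) / 1.4557 = 0.0851 eV.

0.0851 eV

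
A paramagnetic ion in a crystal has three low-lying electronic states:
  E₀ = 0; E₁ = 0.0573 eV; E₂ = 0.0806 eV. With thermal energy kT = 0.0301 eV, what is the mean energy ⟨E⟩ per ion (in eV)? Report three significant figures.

0.0116 eV

Eᵢ/kT = 0, 1.9037, 2.6777.
Z = Σ e^(−Eᵢ/kT) = e^(−0) + e^(−1.9037) + e^(−2.6777) = 1.0000 + 0.14902 + 0.068721 = 1.2177.
⟨E⟩ = Σ Eᵢ e^(−Eᵢ/kT) / Z = (0·1.0000 + 0.0573·0.14902 + 0.0806·0.068721) / 1.2177 = 0.0116 eV.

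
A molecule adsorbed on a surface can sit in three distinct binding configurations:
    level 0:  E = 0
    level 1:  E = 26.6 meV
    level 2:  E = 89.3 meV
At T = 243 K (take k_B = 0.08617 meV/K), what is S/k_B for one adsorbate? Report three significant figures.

k_BT = 0.08617 × 243 K = 20.939 meV.
Eᵢ/kT = 0, 1.2704, 4.2648.
Z = Σ e^(−Eᵢ/kT) = e^(−0) + e^(−1.2704) + e^(−4.2648) = 1.0000 + 0.28072 + 0.014055 = 1.2948.
⟨E⟩ = Σ EᵢPᵢ = 6.7364 meV.
S/k_B = ln Z + ⟨E⟩/kT = ln(1.2948) + 6.7364/20.939 = 0.25836 + 0.32172 = 0.580.

0.580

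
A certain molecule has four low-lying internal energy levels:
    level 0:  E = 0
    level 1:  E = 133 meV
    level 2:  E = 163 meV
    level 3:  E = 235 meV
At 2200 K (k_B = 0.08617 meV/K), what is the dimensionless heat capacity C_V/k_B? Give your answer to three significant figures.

0.219

k_BT = 0.08617 × 2200 K = 189.57 meV.
Eᵢ/kT = 0, 0.70159, 0.85984, 1.2396.
Z = Σ e^(−Eᵢ/kT) = e^(−0) + e^(−0.70159) + e^(−0.85984) + e^(−1.2396) = 1.0000 + 0.49580 + 0.42323 + 0.28950 = 2.2085.
⟨E⟩ = 91.900 meV, ⟨E²⟩ = 16302 meV².
C_V/k_B = (⟨E²⟩ − ⟨E⟩²)/(kT)² = (16302 − 8445.6)/35937 = 0.219.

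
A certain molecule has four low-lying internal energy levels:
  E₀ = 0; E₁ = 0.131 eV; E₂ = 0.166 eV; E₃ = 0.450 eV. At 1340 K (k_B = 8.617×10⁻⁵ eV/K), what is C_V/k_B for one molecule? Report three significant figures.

k_BT = 8.617×10⁻⁵ × 1340 K = 0.11547 eV.
Eᵢ/kT = 0, 1.1345, 1.4376, 3.8971.
Z = Σ e^(−Eᵢ/kT) = e^(−0) + e^(−1.1345) + e^(−1.4376) + e^(−3.8971) = 1.0000 + 0.32158 + 0.23750 + 0.020301 = 1.5794.
⟨E⟩ = 0.057419 eV, ⟨E²⟩ = 0.010241 eV².
C_V/k_B = (⟨E²⟩ − ⟨E⟩²)/(kT)² = (0.010241 − 0.0032969)/0.013333 = 0.521.

0.521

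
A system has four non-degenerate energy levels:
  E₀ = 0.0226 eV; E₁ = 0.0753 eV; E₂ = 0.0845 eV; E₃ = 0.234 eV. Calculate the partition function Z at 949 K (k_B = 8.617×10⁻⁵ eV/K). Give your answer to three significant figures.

Z = 1.57

k_BT = 8.617×10⁻⁵ × 949 K = 0.081775 eV.
Eᵢ/kT = 0.27637, 0.92082, 1.0333, 2.8615.
Z = Σ e^(−Eᵢ/kT) = e^(−0.27637) + e^(−0.92082) + e^(−1.0333) + e^(−2.8615) = 0.75853 + 0.39819 + 0.35583 + 0.057183 = 1.5697.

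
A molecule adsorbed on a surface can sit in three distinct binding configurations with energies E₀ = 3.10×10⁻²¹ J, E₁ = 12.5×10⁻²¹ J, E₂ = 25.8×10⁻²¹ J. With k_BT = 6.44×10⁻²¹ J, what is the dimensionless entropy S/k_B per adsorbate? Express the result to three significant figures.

Eᵢ/kT = 0.48137, 1.9410, 4.0062.
Z = Σ e^(−Eᵢ/kT) = e^(−0.48137) + e^(−1.9410) + e^(−4.0062) = 0.61794 + 0.14356 + 0.018202 = 0.77970.
⟨E⟩ = Σ EᵢPᵢ = 5.3607 ×10⁻²¹ J.
S/k_B = ln Z + ⟨E⟩/kT = ln(0.77970) + 5.3607/6.44 = -0.24885 + 0.83241 = 0.584.

0.584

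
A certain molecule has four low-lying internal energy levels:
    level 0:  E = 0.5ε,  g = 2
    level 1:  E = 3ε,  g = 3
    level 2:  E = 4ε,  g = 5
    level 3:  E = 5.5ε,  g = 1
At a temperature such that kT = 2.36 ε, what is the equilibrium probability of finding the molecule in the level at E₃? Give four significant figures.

0.02798

Eᵢ/kT = 0.211864, 1.27119, 1.69492, 2.33051.
Z = Σ gᵢe^(−Eᵢ/kT) = 2·e^(−0.211864) + 3·e^(−1.27119) + 5·e^(−1.69492) + 1·e^(−2.33051) = 1.61815 + 0.841493 + 0.918070 + 0.0972461 = 3.47496.
P₃ = g₃ e^(−E₃/kT) / Z = 0.0972461/3.47496 = 0.02798.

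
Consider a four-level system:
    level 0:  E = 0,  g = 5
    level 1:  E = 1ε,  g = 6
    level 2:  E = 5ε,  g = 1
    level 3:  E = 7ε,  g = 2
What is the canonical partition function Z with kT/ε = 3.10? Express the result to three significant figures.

Eᵢ/kT = 0, 0.32258, 1.6129, 2.2581.
Z = Σ gᵢe^(−Eᵢ/kT) = 5·e^(−0) + 6·e^(−0.32258) + 1·e^(−1.6129) + 2·e^(−2.2581) = 5.0000 + 4.3457 + 0.19931 + 0.20910 = 9.7541.

Z = 9.75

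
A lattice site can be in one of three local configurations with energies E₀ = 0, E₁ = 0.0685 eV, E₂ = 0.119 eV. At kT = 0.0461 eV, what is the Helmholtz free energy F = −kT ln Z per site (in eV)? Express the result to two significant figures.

-0.012 eV

Eᵢ/kT = 0, 1.486, 2.581.
Z = Σ e^(−Eᵢ/kT) = e^(−0) + e^(−1.486) + e^(−2.581) = 1.000 + 0.2263 + 0.07570 = 1.302.
F = −kT ln Z = −0.0461 × ln(1.302) = −0.0461 × 0.2639 = -0.012 eV.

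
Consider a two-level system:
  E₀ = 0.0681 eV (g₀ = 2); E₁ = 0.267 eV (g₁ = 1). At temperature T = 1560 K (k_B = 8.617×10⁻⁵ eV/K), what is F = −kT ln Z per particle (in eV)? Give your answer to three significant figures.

k_BT = 8.617×10⁻⁵ × 1560 K = 0.13443 eV.
Eᵢ/kT = 0.50658, 1.9862.
Z = Σ gᵢe^(−Eᵢ/kT) = 2·e^(−0.50658) + 1·e^(−1.9862) = 1.2051 + 0.13722 = 1.3423.
F = −kT ln Z = −0.13443 × ln(1.3423) = −0.13443 × 0.29438 = -0.0396 eV.

-0.0396 eV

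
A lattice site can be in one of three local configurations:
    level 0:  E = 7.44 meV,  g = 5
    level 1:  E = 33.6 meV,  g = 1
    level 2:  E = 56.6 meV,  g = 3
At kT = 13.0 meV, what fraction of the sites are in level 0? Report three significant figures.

0.961

Eᵢ/kT = 0.57231, 2.5846, 4.3538.
Z = Σ gᵢe^(−Eᵢ/kT) = 5·e^(−0.57231) + 1·e^(−2.5846) + 3·e^(−4.3538) = 2.8211 + 0.075426 + 0.038574 = 2.9351.
P₀ = g₀ e^(−E₀/kT) / Z = 2.8211/2.9351 = 0.961.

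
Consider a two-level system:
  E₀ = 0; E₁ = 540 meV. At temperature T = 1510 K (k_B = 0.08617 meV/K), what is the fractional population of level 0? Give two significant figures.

0.98

k_BT = 0.08617 × 1510 K = 130.1 meV.
Eᵢ/kT = 0, 4.151.
Z = Σ e^(−Eᵢ/kT) = e^(−0) + e^(−4.151) = 1.000 + 0.01575 = 1.016.
P₀ = e^(−E₀/kT) / Z = 1.000/1.016 = 0.98.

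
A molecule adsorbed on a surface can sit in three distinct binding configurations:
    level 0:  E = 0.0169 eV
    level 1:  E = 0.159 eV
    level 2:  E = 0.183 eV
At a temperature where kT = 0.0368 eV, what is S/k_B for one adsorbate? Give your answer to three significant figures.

Eᵢ/kT = 0.45924, 4.3207, 4.9728.
Z = Σ e^(−Eᵢ/kT) = e^(−0.45924) + e^(−4.3207) + e^(−4.9728) = 0.63176 + 0.013291 + 0.0069237 = 0.65197.
⟨E⟩ = Σ EᵢPᵢ = 0.021561 eV.
S/k_B = ln Z + ⟨E⟩/kT = ln(0.65197) + 0.021561/0.0368 = -0.42776 + 0.58590 = 0.158.

0.158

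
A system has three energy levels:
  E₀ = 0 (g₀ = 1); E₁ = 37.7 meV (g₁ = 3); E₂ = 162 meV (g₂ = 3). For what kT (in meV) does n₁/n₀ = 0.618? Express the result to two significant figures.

24 meV

n₁/n₀ = (g₁/g₀) exp[−(E₁−E₀)/kT] = 0.618.
⇒ (E₁−E₀)/kT = ln((3/1)/0.618) = ln(4.854) = 1.580.
kT = 37.7 meV / 1.580 = 24 meV.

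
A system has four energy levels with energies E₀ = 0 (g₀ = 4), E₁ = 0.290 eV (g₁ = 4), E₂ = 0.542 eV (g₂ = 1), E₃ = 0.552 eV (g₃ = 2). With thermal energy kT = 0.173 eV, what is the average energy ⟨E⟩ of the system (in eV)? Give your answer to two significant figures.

Eᵢ/kT = 0, 1.676, 3.133, 3.191.
Z = Σ gᵢe^(−Eᵢ/kT) = 4·e^(−0) + 4·e^(−1.676) + 1·e^(−3.133) + 2·e^(−3.191) = 4.000 + 0.7485 + 0.04359 + 0.08226 = 4.874.
⟨E⟩ = Σ Eᵢ gᵢe^(−Eᵢ/kT) / Z = (0·4.000 + 0.290·0.7485 + 0.542·0.04359 + 0.552·0.08226) / 4.874 = 0.059 eV.

0.059 eV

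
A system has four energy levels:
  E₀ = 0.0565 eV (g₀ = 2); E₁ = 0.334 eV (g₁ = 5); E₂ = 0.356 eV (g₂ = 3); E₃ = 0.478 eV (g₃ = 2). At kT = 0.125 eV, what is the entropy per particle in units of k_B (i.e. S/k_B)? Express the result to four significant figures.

1.785

Eᵢ/kT = 0.452000, 2.67200, 2.84800, 3.82400.
Z = Σ gᵢe^(−Eᵢ/kT) = 2·e^(−0.452000) + 5·e^(−2.67200) + 3·e^(−2.84800) + 2·e^(−3.82400) = 1.27271 + 0.345569 + 0.173880 + 0.0436805 = 1.83584.
⟨E⟩ = Σ EᵢPᵢ = 0.147131 eV.
S/k_B = ln Z + ⟨E⟩/kT = ln(1.83584) + 0.147131/0.125 = 0.607502 + 1.17705 = 1.785.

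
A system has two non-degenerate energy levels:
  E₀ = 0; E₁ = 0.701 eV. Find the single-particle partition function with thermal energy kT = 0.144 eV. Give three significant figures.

Eᵢ/kT = 0, 4.8681.
Z = Σ e^(−Eᵢ/kT) = e^(−0) + e^(−4.8681) = 1.0000 + 0.0076880 = 1.0077.

Z = 1.01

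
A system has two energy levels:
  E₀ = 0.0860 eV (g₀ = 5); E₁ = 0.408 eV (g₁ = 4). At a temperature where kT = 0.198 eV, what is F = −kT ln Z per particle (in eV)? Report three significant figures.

Eᵢ/kT = 0.43434, 2.0606.
Z = Σ gᵢe^(−Eᵢ/kT) = 5·e^(−0.43434) + 4·e^(−2.0606) = 3.2385 + 0.50951 = 3.7480.
F = −kT ln Z = −0.198 × ln(3.7480) = −0.198 × 1.3212 = -0.262 eV.

-0.262 eV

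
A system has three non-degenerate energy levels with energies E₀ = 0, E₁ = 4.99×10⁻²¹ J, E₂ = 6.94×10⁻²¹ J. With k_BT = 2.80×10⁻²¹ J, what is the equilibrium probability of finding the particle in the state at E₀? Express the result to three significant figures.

Eᵢ/kT = 0, 1.7821, 2.4786.
Z = Σ e^(−Eᵢ/kT) = e^(−0) + e^(−1.7821) + e^(−2.4786) = 1.0000 + 0.16828 + 0.083861 = 1.2521.
P₀ = e^(−E₀/kT) / Z = 1.0000/1.2521 = 0.799.

0.799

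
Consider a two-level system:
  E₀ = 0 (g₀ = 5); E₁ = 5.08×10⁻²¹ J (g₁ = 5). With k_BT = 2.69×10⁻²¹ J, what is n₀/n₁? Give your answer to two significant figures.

6.6

n₀/n₁ = (g₀/g₁) exp[−(E₀−E₁)/kT] = (5/5) × exp(−(-5.08 ×10⁻²¹ J)/(2.69 ×10⁻²¹ J)) = (5/5) × exp(1.888) = 6.6.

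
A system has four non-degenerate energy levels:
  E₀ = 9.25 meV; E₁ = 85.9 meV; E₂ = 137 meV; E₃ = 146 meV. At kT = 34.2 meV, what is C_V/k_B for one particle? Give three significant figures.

Eᵢ/kT = 0.27047, 2.5117, 4.0058, 4.2690.
Z = Σ e^(−Eᵢ/kT) = e^(−0.27047) + e^(−2.5117) + e^(−4.0058) + e^(−4.2690) = 0.76302 + 0.081130 + 0.018210 + 0.013996 = 0.87636.
⟨E⟩ = 21.184 meV, ⟨E²⟩ = 1488.0 meV².
C_V/k_B = (⟨E²⟩ − ⟨E⟩²)/(kT)² = (1488.0 − 448.76)/1169.6 = 0.889.

0.889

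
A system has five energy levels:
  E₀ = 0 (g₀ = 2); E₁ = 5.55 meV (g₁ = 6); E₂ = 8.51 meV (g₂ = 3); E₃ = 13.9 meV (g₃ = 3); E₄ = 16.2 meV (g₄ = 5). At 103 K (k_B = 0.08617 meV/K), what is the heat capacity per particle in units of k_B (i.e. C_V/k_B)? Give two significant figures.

0.33

k_BT = 0.08617 × 103 K = 8.876 meV.
Eᵢ/kT = 0, 0.6253, 0.9588, 1.566, 1.825.
Z = Σ gᵢe^(−Eᵢ/kT) = 2·e^(−0) + 6·e^(−0.6253) + 3·e^(−0.9588) + 3·e^(−1.566) + 5·e^(−1.825) = 2.000 + 3.211 + 1.150 + 0.6266 + 0.8061 = 7.794.
⟨E⟩ = 6.335 meV, ⟨E²⟩ = 66.05 meV².
C_V/k_B = (⟨E²⟩ − ⟨E⟩²)/(kT)² = (66.05 − 40.13)/78.78 = 0.33.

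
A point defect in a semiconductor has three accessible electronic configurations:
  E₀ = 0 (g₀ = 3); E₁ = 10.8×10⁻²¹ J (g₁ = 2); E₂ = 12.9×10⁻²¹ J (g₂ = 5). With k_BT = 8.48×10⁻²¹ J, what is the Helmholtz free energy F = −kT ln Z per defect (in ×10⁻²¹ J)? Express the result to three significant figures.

Eᵢ/kT = 0, 1.2736, 1.5212.
Z = Σ gᵢe^(−Eᵢ/kT) = 3·e^(−0) + 2·e^(−1.2736) + 5·e^(−1.5212) = 3.0000 + 0.55964 + 1.0922 = 4.6518.
F = −kT ln Z = −8.48 × ln(4.6518) = −8.48 × 1.5373 = -13.0 ×10⁻²¹ J.

-13.0 ×10⁻²¹ J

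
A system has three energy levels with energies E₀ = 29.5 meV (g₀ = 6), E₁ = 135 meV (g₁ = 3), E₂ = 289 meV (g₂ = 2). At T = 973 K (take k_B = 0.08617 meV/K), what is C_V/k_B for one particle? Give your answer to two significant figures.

k_BT = 0.08617 × 973 K = 83.84 meV.
Eᵢ/kT = 0.3519, 1.610, 3.447.
Z = Σ gᵢe^(−Eᵢ/kT) = 6·e^(−0.3519) + 3·e^(−1.610) + 2·e^(−3.447) = 4.220 + 0.5997 + 0.06368 = 4.883.
⟨E⟩ = 45.84 meV, ⟨E²⟩ = 4080 meV².
C_V/k_B = (⟨E²⟩ − ⟨E⟩²)/(kT)² = (4080 − 2101)/7029 = 0.28.

0.28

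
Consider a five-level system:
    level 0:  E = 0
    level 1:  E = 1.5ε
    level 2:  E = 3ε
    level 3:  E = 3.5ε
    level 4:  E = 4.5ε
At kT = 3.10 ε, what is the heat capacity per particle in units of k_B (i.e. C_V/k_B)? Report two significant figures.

Eᵢ/kT = 0, 0.4839, 0.9677, 1.129, 1.452.
Z = Σ e^(−Eᵢ/kT) = e^(−0) + e^(−0.4839) + e^(−0.9677) + e^(−1.129) + e^(−1.452) = 1.000 + 0.6164 + 0.3800 + 0.3234 + 0.2341 = 2.554.
⟨E⟩ = 1.664 ε, ⟨E²⟩ = 5.289 ε².
C_V/k_B = (⟨E²⟩ − ⟨E⟩²)/(kT)² = (5.289 − 2.769)/9.610 = 0.26.

0.26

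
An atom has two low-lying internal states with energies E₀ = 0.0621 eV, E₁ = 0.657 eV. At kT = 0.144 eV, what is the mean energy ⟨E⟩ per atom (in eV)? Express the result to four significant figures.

Eᵢ/kT = 0.431250, 4.56250.
Z = Σ e^(−Eᵢ/kT) = e^(−0.431250) + e^(−4.56250) = 0.649696 + 0.0104359 = 0.660132.
⟨E⟩ = Σ Eᵢ e^(−Eᵢ/kT) / Z = (0.0621·0.649696 + 0.657·0.0104359) / 0.660132 = 0.07150 eV.

0.07150 eV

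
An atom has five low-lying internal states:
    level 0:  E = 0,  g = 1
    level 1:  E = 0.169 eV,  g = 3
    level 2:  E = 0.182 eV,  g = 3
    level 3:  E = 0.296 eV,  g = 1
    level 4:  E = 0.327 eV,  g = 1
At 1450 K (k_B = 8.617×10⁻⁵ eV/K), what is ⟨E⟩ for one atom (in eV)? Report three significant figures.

k_BT = 8.617×10⁻⁵ × 1450 K = 0.12495 eV.
Eᵢ/kT = 0, 1.3525, 1.4566, 2.3689, 2.6170.
Z = Σ gᵢe^(−Eᵢ/kT) = 1·e^(−0) + 3·e^(−1.3525) + 3·e^(−1.4566) + 1·e^(−2.3689) + 1·e^(−2.6170) = 1.0000 + 0.77578 + 0.69908 + 0.093584 + 0.073022 = 2.6415.
⟨E⟩ = Σ Eᵢ gᵢe^(−Eᵢ/kT) / Z = (0·1.0000 + 0.169·0.77578 + 0.182·0.69908 + 0.296·0.093584 + 0.327·0.073022) / 2.6415 = 0.117 eV.

0.117 eV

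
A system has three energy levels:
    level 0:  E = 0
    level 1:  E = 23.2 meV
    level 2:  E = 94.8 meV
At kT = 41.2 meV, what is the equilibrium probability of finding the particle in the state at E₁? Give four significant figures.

0.3411

Eᵢ/kT = 0, 0.563107, 2.30097.
Z = Σ e^(−Eᵢ/kT) = e^(−0) + e^(−0.563107) + e^(−2.30097) = 1.00000 + 0.569437 + 0.100162 = 1.66960.
P₁ = e^(−E₁/kT) / Z = 0.569437/1.66960 = 0.3411.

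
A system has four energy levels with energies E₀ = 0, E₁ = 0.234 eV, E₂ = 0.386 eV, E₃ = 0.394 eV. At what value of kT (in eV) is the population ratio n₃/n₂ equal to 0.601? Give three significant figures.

0.0157 eV

n₃/n₂ = exp[−(E₃−E₂)/kT] = 0.601.
⇒ (E₃−E₂)/kT = ln(1/0.601) = ln(1.6639) = 0.50916.
kT = 0.008 eV / 0.50916 = 0.0157 eV.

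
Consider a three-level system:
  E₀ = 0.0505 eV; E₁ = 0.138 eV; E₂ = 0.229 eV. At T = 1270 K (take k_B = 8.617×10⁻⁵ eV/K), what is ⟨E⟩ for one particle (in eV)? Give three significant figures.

0.0956 eV

k_BT = 8.617×10⁻⁵ × 1270 K = 0.10944 eV.
Eᵢ/kT = 0.46144, 1.2610, 2.0925.
Z = Σ e^(−Eᵢ/kT) = e^(−0.46144) + e^(−1.2610) + e^(−2.0925) = 0.63038 + 0.28337 + 0.12338 = 1.0371.
⟨E⟩ = Σ Eᵢ e^(−Eᵢ/kT) / Z = (0.0505·0.63038 + 0.138·0.28337 + 0.229·0.12338) / 1.0371 = 0.0956 eV.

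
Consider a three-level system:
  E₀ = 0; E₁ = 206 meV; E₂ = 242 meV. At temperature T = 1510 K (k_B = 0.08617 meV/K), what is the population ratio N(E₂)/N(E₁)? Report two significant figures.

k_BT = 0.08617 × 1510 K = 130.1 meV.
n₂/n₁ = exp[−(E₂−E₁)/kT] = exp(−(36 meV)/(130.1 meV)) = exp(-0.2767) = 0.76.

0.76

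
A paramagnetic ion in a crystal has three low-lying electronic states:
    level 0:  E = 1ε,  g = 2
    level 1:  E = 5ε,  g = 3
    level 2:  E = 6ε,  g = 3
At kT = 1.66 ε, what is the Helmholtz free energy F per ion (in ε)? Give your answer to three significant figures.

Eᵢ/kT = 0.60241, 3.0120, 3.6145.
Z = Σ gᵢe^(−Eᵢ/kT) = 2·e^(−0.60241) + 3·e^(−3.0120) + 3·e^(−3.6145) = 1.0950 + 0.14758 + 0.080791 = 1.3234.
F = −kT ln Z = −1.66 × ln(1.3234) = −1.66 × 0.28020 = -0.465 ε.

-0.465 ε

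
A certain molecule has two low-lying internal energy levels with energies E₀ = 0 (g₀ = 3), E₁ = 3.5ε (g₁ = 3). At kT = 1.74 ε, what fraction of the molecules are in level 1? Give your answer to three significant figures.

0.118

Eᵢ/kT = 0, 2.0115.
Z = Σ gᵢe^(−Eᵢ/kT) = 3·e^(−0) + 3·e^(−2.0115) = 3.0000 + 0.40136 = 3.4014.
P₁ = g₁ e^(−E₁/kT) / Z = 0.40136/3.4014 = 0.118.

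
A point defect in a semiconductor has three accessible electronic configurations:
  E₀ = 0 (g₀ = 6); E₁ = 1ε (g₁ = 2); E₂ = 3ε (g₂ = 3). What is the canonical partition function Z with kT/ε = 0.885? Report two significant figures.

Eᵢ/kT = 0, 1.130, 3.390.
Z = Σ gᵢe^(−Eᵢ/kT) = 6·e^(−0) + 2·e^(−1.130) + 3·e^(−3.390) = 6.000 + 0.6461 + 0.1011 = 6.747.

Z = 6.7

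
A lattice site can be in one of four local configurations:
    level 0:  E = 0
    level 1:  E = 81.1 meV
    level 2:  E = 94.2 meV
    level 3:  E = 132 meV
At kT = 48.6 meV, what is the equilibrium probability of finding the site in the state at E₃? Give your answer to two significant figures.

Eᵢ/kT = 0, 1.669, 1.938, 2.716.
Z = Σ e^(−Eᵢ/kT) = e^(−0) + e^(−1.669) + e^(−1.938) + e^(−2.716) = 1.000 + 0.1884 + 0.1440 + 0.06614 = 1.399.
P₃ = e^(−E₃/kT) / Z = 0.06614/1.399 = 0.047.

0.047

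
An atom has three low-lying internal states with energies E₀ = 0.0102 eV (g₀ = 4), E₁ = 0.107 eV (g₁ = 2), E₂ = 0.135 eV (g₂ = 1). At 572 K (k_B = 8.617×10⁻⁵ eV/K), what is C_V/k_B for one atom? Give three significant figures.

0.335

k_BT = 8.617×10⁻⁵ × 572 K = 0.049289 eV.
Eᵢ/kT = 0.20694, 2.1709, 2.7389.
Z = Σ gᵢe^(−Eᵢ/kT) = 4·e^(−0.20694) + 2·e^(−2.1709) + 1·e^(−2.7389) = 3.2523 + 0.22815 + 0.064641 = 3.5451.
⟨E⟩ = 0.018705 eV, ⟨E²⟩ = 0.0011646 eV².
C_V/k_B = (⟨E²⟩ − ⟨E⟩²)/(kT)² = (0.0011646 − 0.00034988)/0.0024294 = 0.335.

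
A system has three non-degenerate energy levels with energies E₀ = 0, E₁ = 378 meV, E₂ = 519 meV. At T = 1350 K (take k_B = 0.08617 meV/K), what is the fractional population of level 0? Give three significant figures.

k_BT = 0.08617 × 1350 K = 116.33 meV.
Eᵢ/kT = 0, 3.2494, 4.4614.
Z = Σ e^(−Eᵢ/kT) = e^(−0) + e^(−3.2494) + e^(−4.4614) = 1.0000 + 0.038797 + 0.011546 = 1.0503.
P₀ = e^(−E₀/kT) / Z = 1.0000/1.0503 = 0.952.

0.952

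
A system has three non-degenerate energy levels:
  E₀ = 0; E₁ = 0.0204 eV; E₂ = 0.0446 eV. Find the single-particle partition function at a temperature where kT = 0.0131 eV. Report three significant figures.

Eᵢ/kT = 0, 1.5573, 3.4046.
Z = Σ e^(−Eᵢ/kT) = e^(−0) + e^(−1.5573) + e^(−3.4046) = 1.0000 + 0.21070 + 0.033220 = 1.2439.

Z = 1.24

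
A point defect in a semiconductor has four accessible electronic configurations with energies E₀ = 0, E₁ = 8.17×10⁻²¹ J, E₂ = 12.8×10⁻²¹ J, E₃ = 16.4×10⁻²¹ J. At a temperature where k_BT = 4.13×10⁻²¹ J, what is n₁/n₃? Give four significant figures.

7.336

n₁/n₃ = exp[−(E₁−E₃)/kT] = exp(−(-8.23 ×10⁻²¹ J)/(4.13 ×10⁻²¹ J)) = exp(1.99274) = 7.336.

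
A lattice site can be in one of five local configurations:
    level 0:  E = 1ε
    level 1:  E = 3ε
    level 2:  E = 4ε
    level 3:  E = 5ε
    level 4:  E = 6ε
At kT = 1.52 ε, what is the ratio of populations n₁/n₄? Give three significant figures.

7.20

n₁/n₄ = exp[−(E₁−E₄)/kT] = exp(−(-3ε)/(1.52ε)) = exp(1.9737) = 7.20.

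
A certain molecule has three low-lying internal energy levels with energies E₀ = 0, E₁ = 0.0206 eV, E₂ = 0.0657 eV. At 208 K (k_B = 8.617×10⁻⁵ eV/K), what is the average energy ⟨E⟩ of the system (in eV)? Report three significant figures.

k_BT = 8.617×10⁻⁵ × 208 K = 0.017923 eV.
Eᵢ/kT = 0, 1.1494, 3.6657.
Z = Σ e^(−Eᵢ/kT) = e^(−0) + e^(−1.1494) + e^(−3.6657) = 1.0000 + 0.31683 + 0.025586 = 1.3424.
⟨E⟩ = Σ Eᵢ e^(−Eᵢ/kT) / Z = (0·1.0000 + 0.0206·0.31683 + 0.0657·0.025586) / 1.3424 = 0.00611 eV.

0.00611 eV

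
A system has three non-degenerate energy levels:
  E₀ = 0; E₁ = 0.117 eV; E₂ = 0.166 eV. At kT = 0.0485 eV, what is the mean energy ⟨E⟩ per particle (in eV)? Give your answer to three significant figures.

0.0142 eV

Eᵢ/kT = 0, 2.4124, 3.4227.
Z = Σ e^(−Eᵢ/kT) = e^(−0) + e^(−2.4124) + e^(−3.4227) = 1.0000 + 0.089600 + 0.032624 = 1.1222.
⟨E⟩ = Σ Eᵢ e^(−Eᵢ/kT) / Z = (0·1.0000 + 0.117·0.089600 + 0.166·0.032624) / 1.1222 = 0.0142 eV.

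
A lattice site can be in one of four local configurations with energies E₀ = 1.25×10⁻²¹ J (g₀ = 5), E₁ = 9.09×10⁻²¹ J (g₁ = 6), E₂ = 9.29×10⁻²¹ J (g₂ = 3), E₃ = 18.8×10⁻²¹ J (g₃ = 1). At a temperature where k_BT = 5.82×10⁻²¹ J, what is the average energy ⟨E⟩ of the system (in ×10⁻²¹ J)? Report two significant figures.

Eᵢ/kT = 0.2148, 1.562, 1.596, 3.230.
Z = Σ gᵢe^(−Eᵢ/kT) = 5·e^(−0.2148) + 6·e^(−1.562) + 3·e^(−1.596) + 1·e^(−3.230) = 4.034 + 1.258 + 0.6081 + 0.03956 = 5.940.
⟨E⟩ = Σ Eᵢ gᵢe^(−Eᵢ/kT) / Z = (1.25·4.034 + 9.09·1.258 + 9.29·0.6081 + 18.8·0.03956) / 5.940 = 3.9 ×10⁻²¹ J.

3.9 ×10⁻²¹ J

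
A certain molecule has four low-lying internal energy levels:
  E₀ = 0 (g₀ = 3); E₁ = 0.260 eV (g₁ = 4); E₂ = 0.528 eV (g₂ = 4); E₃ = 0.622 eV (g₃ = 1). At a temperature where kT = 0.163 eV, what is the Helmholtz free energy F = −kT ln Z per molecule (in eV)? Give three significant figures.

-0.226 eV

Eᵢ/kT = 0, 1.5951, 3.2393, 3.8160.
Z = Σ gᵢe^(−Eᵢ/kT) = 3·e^(−0) + 4·e^(−1.5951) + 4·e^(−3.2393) + 1·e^(−3.8160) = 3.0000 + 0.81155 + 0.15677 + 0.022016 = 3.9903.
F = −kT ln Z = −0.163 × ln(3.9903) = −0.163 × 1.3839 = -0.226 eV.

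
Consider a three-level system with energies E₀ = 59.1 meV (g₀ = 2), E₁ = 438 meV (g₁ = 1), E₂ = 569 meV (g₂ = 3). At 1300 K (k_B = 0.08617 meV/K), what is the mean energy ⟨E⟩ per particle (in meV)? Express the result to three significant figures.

k_BT = 0.08617 × 1300 K = 112.02 meV.
Eᵢ/kT = 0.52758, 3.9100, 5.0795.
Z = Σ gᵢe^(−Eᵢ/kT) = 2·e^(−0.52758) + 1·e^(−3.9100) + 3·e^(−5.0795) = 1.1801 + 0.020041 + 0.018669 = 1.2188.
⟨E⟩ = Σ Eᵢ gᵢe^(−Eᵢ/kT) / Z = (59.1·1.1801 + 438·0.020041 + 569·0.018669) / 1.2188 = 73.1 meV.

73.1 meV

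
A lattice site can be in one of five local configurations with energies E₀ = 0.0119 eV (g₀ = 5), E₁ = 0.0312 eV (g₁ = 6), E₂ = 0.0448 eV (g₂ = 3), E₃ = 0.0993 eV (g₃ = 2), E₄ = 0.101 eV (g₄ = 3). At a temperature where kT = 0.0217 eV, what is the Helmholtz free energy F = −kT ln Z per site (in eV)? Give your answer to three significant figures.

Eᵢ/kT = 0.54839, 1.4378, 2.0645, 4.5760, 4.6544.
Z = Σ gᵢe^(−Eᵢ/kT) = 5·e^(−0.54839) + 6·e^(−1.4378) + 3·e^(−2.0645) + 2·e^(−4.5760) + 3·e^(−4.6544) = 2.8894 + 1.4247 + 0.38065 + 0.020592 + 0.028559 = 4.7439.
F = −kT ln Z = −0.0217 × ln(4.7439) = −0.0217 × 1.5569 = -0.0338 eV.

-0.0338 eV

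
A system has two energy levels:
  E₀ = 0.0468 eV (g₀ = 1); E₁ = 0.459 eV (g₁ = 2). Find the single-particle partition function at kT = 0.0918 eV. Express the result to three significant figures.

Z = 0.614

Eᵢ/kT = 0.50980, 5.0000.
Z = Σ gᵢe^(−Eᵢ/kT) = 1·e^(−0.50980) + 2·e^(−5.0000) = 0.60062 + 0.013476 = 0.61410.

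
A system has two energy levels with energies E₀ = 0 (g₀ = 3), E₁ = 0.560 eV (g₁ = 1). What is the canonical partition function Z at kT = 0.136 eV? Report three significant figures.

Z = 3.02

Eᵢ/kT = 0, 4.1176.
Z = Σ gᵢe^(−Eᵢ/kT) = 3·e^(−0) + 1·e^(−4.1176) = 3.0000 + 0.016284 = 3.0163.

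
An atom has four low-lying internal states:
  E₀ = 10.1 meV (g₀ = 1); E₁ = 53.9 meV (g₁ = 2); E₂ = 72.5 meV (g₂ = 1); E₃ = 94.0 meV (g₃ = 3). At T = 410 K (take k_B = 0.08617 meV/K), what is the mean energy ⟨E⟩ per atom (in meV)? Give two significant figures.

39 meV

k_BT = 0.08617 × 410 K = 35.33 meV.
Eᵢ/kT = 0.2859, 1.526, 2.052, 2.661.
Z = Σ gᵢe^(−Eᵢ/kT) = 1·e^(−0.2859) + 2·e^(−1.526) + 1·e^(−2.052) + 3·e^(−2.661) = 0.7513 + 0.4348 + 0.1285 + 0.2096 = 1.524.
⟨E⟩ = Σ Eᵢ gᵢe^(−Eᵢ/kT) / Z = (10.1·0.7513 + 53.9·0.4348 + 72.5·0.1285 + 94.0·0.2096) / 1.524 = 39 meV.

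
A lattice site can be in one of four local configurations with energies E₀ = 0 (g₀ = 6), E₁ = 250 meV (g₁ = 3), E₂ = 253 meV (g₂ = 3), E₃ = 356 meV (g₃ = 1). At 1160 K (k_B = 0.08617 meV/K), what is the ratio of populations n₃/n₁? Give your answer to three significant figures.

0.115

k_BT = 0.08617 × 1160 K = 99.957 meV.
n₃/n₁ = (g₃/g₁) exp[−(E₃−E₁)/kT] = (1/3) × exp(−(106 meV)/(99.957 meV)) = (1/3) × exp(-1.0605) = 0.115.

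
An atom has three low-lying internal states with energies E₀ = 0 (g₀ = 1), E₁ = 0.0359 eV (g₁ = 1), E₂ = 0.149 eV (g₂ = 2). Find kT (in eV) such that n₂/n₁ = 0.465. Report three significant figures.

n₂/n₁ = (g₂/g₁) exp[−(E₂−E₁)/kT] = 0.465.
⇒ (E₂−E₁)/kT = ln((2/1)/0.465) = ln(4.3011) = 1.4589.
kT = 0.1131 eV / 1.4589 = 0.0775 eV.

0.0775 eV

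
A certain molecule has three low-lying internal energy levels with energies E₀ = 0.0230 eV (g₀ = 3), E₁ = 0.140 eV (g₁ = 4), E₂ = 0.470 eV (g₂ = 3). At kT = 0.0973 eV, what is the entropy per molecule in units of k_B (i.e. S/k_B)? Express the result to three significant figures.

1.82

Eᵢ/kT = 0.23638, 1.4388, 4.8304.
Z = Σ gᵢe^(−Eᵢ/kT) = 3·e^(−0.23638) + 4·e^(−1.4388) + 3·e^(−4.8304) = 2.3684 + 0.94885 + 0.023950 = 3.3412.
⟨E⟩ = Σ EᵢPᵢ = 0.059430 eV.
S/k_B = ln Z + ⟨E⟩/kT = ln(3.3412) + 0.059430/0.0973 = 1.2063 + 0.61079 = 1.82.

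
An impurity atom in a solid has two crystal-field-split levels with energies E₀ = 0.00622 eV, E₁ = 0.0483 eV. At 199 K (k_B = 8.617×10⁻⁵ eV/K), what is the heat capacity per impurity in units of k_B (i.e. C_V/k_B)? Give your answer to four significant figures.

k_BT = 8.617×10⁻⁵ × 199 K = 0.0171478 eV.
Eᵢ/kT = 0.362729, 2.81669.
Z = Σ e^(−Eᵢ/kT) = e^(−0.362729) + e^(−2.81669) = 0.695775 + 0.0598036 = 0.755579.
⟨E⟩ = 0.00955060 eV, ⟨E²⟩ = 0.000220273 eV².
C_V/k_B = (⟨E²⟩ − ⟨E⟩²)/(kT)² = (0.000220273 − 0.0000912140)/0.000294047 = 0.4389.

0.4389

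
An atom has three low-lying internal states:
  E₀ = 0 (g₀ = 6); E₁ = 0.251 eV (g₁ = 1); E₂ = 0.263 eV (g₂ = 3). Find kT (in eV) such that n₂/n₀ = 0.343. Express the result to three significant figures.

n₂/n₀ = (g₂/g₀) exp[−(E₂−E₀)/kT] = 0.343.
⇒ (E₂−E₀)/kT = ln((3/6)/0.343) = ln(1.4577) = 0.37686.
kT = 0.263 eV / 0.37686 = 0.698 eV.

0.698 eV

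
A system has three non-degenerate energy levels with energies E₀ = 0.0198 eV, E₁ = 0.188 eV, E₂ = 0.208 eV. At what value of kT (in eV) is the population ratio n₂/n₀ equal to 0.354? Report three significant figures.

n₂/n₀ = exp[−(E₂−E₀)/kT] = 0.354.
⇒ (E₂−E₀)/kT = ln(1/0.354) = ln(2.8249) = 1.0385.
kT = 0.1882 eV / 1.0385 = 0.181 eV.

0.181 eV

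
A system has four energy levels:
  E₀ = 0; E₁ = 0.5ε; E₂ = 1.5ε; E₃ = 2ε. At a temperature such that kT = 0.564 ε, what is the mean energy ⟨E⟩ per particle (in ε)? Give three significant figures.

0.244 ε

Eᵢ/kT = 0, 0.88652, 2.6596, 3.5461.
Z = Σ e^(−Eᵢ/kT) = e^(−0) + e^(−0.88652) + e^(−2.6596) + e^(−3.5461) = 1.0000 + 0.41209 + 0.069976 + 0.028837 = 1.5109.
⟨E⟩ = Σ Eᵢ e^(−Eᵢ/kT) / Z = (0·1.0000 + 0.5·0.41209 + 1.5·0.069976 + 2·0.028837) / 1.5109 = 0.244 ε.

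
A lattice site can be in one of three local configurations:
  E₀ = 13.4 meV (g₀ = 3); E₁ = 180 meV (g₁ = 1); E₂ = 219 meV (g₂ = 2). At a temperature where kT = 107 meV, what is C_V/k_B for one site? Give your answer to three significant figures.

Eᵢ/kT = 0.12523, 1.6822, 2.0467.
Z = Σ gᵢe^(−Eᵢ/kT) = 3·e^(−0.12523) + 1·e^(−1.6822) + 2·e^(−2.0467) = 2.6469 + 0.18596 + 0.25832 = 3.0912.
⟨E⟩ = 40.603 meV, ⟨E²⟩ = 6110.8 meV².
C_V/k_B = (⟨E²⟩ − ⟨E⟩²)/(kT)² = (6110.8 − 1648.6)/11449 = 0.390.

0.390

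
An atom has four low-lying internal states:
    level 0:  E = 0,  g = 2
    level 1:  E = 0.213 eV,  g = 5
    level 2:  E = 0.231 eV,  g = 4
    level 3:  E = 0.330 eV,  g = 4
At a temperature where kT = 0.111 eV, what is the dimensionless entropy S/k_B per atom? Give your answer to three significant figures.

Eᵢ/kT = 0, 1.9189, 2.0811, 2.9730.
Z = Σ gᵢe^(−Eᵢ/kT) = 2·e^(−0) + 5·e^(−1.9189) + 4·e^(−2.0811) + 4·e^(−2.9730) = 2.0000 + 0.73384 + 0.49917 + 0.20460 = 3.4376.
⟨E⟩ = Σ EᵢPᵢ = 0.098654 eV.
S/k_B = ln Z + ⟨E⟩/kT = ln(3.4376) + 0.098654/0.111 = 1.2348 + 0.88877 = 2.12.

2.12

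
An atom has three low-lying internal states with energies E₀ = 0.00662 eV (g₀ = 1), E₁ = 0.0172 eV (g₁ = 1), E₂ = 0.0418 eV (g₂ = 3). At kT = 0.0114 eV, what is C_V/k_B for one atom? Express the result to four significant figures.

Eᵢ/kT = 0.580702, 1.50877, 3.66667.
Z = Σ gᵢe^(−Eᵢ/kT) = 1·e^(−0.580702) + 1·e^(−1.50877) + 3·e^(−3.66667) = 0.559505 + 0.221182 + 0.0766843 = 0.857371.
⟨E⟩ = 0.0124959 eV, ⟨E²⟩ = 0.000261194 eV².
C_V/k_B = (⟨E²⟩ − ⟨E⟩²)/(kT)² = (0.000261194 − 0.000156148)/0.000129960 = 0.8083.

0.8083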